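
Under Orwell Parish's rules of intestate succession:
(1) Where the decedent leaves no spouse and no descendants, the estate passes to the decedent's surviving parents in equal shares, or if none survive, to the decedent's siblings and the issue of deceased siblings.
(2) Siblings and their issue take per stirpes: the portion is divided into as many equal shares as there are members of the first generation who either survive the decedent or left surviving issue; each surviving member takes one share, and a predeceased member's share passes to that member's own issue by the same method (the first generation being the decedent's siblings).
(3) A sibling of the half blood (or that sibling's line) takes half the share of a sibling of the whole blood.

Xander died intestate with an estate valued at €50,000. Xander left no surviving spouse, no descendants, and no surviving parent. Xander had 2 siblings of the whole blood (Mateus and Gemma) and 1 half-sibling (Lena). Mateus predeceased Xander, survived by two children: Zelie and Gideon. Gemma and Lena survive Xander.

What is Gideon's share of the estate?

The entire €50,000 passes to the siblings and their issue.
Counting each half-blood sibling's line as half a unit, there are 5/2 units in €50,000, so one unit is €20,000. Whole-blood lines (Mateus and Gemma) take €20,000 each; half-blood lines (Lena) take €10,000 each.
Mateus's share (€20,000) is divided into 2 shares of €10,000: Zelie and Gideon each take €10,000.

Gideon receives €10,000.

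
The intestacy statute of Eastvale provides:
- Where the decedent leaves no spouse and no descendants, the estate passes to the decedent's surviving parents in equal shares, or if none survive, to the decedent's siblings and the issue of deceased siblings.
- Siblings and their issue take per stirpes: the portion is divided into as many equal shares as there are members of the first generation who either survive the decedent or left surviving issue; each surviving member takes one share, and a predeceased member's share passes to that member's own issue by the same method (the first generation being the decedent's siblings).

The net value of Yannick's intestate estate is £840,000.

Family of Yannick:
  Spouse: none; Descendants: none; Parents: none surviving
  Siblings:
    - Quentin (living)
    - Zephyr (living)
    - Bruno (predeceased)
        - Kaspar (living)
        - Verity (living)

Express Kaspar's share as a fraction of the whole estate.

The entire £840,000 passes to the siblings and their issue.
That amount (£840,000) is divided into 3 shares of £280,000: Quentin and Zephyr each take £280,000; Bruno's £280,000 share passes to Bruno's issue.
Bruno's share (£280,000) is divided into 2 shares of £140,000: Kaspar and Verity each take £140,000.

Kaspar receives 1/6 of the estate.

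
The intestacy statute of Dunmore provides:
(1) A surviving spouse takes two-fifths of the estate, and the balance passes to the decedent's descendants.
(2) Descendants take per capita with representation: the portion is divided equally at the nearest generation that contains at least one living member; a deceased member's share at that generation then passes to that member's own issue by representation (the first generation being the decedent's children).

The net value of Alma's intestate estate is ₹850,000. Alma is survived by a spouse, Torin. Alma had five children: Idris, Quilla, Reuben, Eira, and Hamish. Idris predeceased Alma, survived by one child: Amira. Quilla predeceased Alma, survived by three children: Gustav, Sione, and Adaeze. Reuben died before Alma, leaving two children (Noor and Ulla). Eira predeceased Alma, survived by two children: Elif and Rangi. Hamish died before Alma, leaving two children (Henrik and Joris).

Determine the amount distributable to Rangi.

Rangi receives ₹51,000.

Torin takes two-fifths of ₹850,000 = ₹340,000. The remaining ₹510,000 passes to the descendants.
No child survives, so the initial division is made at the grandchildren's generation.
The descendants' portion (₹510,000) is divided into 10 shares of ₹51,000: Amira, Gustav, Sione, Adaeze, Noor, Ulla, Elif, Rangi, Henrik, and Joris each take ₹51,000.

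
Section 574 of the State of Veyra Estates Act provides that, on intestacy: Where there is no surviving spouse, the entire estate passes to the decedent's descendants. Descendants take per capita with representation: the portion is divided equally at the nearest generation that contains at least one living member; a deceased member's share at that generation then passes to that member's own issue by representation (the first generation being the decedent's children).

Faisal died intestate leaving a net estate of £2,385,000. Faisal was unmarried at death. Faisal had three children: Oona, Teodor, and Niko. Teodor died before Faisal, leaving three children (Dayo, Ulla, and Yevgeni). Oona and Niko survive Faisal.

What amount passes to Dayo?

The entire £2,385,000 passes to the descendants.
That amount (£2,385,000) is divided into 3 shares of £795,000: Oona and Niko each take £795,000; Teodor's £795,000 share passes to Teodor's issue.
Teodor's share (£795,000) is divided into 3 shares of £265,000: Dayo, Ulla, and Yevgeni each take £265,000.

Dayo receives £265,000.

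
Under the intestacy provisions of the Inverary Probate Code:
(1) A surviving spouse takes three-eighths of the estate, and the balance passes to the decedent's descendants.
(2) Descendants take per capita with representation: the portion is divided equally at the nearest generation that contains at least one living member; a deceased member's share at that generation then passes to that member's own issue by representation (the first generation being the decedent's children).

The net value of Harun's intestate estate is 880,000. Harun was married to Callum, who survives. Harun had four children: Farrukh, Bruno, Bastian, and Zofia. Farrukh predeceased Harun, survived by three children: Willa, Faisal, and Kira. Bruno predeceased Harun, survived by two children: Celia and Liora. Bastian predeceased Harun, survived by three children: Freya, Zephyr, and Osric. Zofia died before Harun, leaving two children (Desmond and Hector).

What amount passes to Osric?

Callum takes three-eighths of 880,000 = 330,000. The remaining 550,000 passes to the descendants.
No child survives, so the initial division is made at the grandchildren's generation.
The descendants' portion (550,000) is divided into 10 shares of 55,000: Willa, Faisal, Kira, Celia, Liora, Freya, Zephyr, Osric, Desmond, and Hector each take 55,000.

Osric receives 55,000.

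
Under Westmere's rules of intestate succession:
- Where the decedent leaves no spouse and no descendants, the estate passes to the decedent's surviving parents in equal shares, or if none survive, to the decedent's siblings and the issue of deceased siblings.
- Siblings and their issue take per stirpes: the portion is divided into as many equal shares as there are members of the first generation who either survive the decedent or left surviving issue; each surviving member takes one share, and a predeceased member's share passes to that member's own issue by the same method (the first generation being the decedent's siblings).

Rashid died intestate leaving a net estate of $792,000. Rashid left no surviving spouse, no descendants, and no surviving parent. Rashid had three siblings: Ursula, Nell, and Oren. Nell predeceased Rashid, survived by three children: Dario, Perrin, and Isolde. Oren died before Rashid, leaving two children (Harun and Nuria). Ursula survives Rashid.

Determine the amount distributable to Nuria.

Nuria receives $132,000.

The entire $792,000 passes to the siblings and their issue.
That amount ($792,000) is divided into 3 shares of $264,000: Ursula takes $264,000; Nell's $264,000 share passes to Nell's issue; Oren's $264,000 share passes to Oren's issue.
Nell's share ($264,000) is divided into 3 shares of $88,000: Dario, Perrin, and Isolde each take $88,000.
Oren's share ($264,000) is divided into 2 shares of $132,000: Harun and Nuria each take $132,000.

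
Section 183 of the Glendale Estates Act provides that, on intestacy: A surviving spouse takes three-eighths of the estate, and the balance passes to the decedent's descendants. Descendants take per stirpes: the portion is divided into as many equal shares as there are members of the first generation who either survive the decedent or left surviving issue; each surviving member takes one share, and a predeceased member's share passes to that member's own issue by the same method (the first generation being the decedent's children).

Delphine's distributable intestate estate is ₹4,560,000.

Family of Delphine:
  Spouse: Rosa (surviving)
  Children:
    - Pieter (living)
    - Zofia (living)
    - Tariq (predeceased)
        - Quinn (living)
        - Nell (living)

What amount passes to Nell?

Nell receives ₹475,000.

Rosa takes three-eighths of ₹4,560,000 = ₹1,710,000. The remaining ₹2,850,000 passes to the descendants.
The descendants' portion (₹2,850,000) is divided into 3 shares of ₹950,000: Pieter and Zofia each take ₹950,000; Tariq's ₹950,000 share passes to Tariq's issue.
Tariq's share (₹950,000) is divided into 2 shares of ₹475,000: Quinn and Nell each take ₹475,000.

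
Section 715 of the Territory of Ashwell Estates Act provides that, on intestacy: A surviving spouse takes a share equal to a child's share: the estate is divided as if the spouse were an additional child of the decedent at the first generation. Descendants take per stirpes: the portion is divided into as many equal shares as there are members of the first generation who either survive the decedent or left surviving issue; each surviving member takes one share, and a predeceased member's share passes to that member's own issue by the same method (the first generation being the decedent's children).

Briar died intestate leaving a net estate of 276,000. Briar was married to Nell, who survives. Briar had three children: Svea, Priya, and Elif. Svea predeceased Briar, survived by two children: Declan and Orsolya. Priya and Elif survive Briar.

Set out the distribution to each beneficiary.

Nell: 69,000; Declan: 34,500; Orsolya: 34,500; Priya: 69,000; Elif: 69,000

The spouse counts as an additional share at the children's level, so there are 4 primary shares of 69,000. Nell takes one such share (69,000).
The children's combined portion (207,000) is divided into 3 shares of 69,000: Priya and Elif each take 69,000; Svea's 69,000 share passes to Svea's issue.
Svea's share (69,000) is divided into 2 shares of 34,500: Declan and Orsolya each take 34,500.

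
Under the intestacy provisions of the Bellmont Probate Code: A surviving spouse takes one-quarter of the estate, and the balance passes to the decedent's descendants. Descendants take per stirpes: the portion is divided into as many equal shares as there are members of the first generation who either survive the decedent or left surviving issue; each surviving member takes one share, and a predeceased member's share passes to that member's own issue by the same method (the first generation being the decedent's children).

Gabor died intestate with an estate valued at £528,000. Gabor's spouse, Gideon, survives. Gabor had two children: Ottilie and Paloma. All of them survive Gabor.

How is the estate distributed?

Gideon: £132,000; Ottilie: £198,000; Paloma: £198,000

Gideon takes one-quarter of £528,000 = £132,000. The remaining £396,000 passes to the descendants.
The descendants' portion (£396,000) is divided into 2 shares of £198,000: Ottilie and Paloma each take £198,000.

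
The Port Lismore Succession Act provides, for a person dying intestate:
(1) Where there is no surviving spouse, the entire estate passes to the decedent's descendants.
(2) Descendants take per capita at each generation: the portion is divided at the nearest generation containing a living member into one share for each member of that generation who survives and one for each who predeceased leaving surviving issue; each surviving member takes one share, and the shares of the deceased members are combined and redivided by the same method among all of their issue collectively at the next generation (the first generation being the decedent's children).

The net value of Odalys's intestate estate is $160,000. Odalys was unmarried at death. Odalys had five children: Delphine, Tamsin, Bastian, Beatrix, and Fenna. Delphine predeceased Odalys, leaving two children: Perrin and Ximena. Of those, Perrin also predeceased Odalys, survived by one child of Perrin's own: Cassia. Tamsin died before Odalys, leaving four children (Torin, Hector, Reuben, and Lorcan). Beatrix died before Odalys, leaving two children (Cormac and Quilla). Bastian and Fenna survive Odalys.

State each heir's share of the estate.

Cassia: $12,000; Ximena: $12,000; Torin: $12,000; Hector: $12,000; Reuben: $12,000; Lorcan: $12,000; Bastian: $32,000; Cormac: $12,000; Quilla: $12,000; Fenna: $32,000

The entire $160,000 passes to the descendants.
That amount ($160,000) is divided at the children's generation into 5 shares of $32,000. Bastian and Fenna each take $32,000. The 3 shares of the deceased (Delphine, Tamsin, and Beatrix) are combined into a pool of $96,000.
That pool ($96,000) is divided at the grandchildren's generation into 8 shares of $12,000. Ximena, Torin, Hector, Reuben, Lorcan, Cormac, and Quilla each take $12,000. The remaining share for the deceased Perrin ($12,000) is carried to the next generation.
That pool ($12,000) passes entirely to Cassia, the sole taker at the great-grandchildren's generation.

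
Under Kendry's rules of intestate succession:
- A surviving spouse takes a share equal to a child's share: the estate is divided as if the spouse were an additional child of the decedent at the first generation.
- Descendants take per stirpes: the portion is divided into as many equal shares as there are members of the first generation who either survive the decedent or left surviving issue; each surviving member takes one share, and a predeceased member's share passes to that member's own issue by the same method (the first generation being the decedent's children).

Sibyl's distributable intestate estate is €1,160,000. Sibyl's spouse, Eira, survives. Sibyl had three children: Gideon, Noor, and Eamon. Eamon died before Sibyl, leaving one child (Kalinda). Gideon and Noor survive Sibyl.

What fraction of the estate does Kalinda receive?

The spouse counts as an additional share at the children's level, so there are 4 primary shares of €290,000. Eira takes one such share (€290,000).
The children's combined portion (€870,000) is divided into 3 shares of €290,000: Gideon and Noor each take €290,000; Eamon's €290,000 share passes to Eamon's issue.
Eamon's share (€290,000) passes entirely to Kalinda.

Kalinda receives 1/4 of the estate.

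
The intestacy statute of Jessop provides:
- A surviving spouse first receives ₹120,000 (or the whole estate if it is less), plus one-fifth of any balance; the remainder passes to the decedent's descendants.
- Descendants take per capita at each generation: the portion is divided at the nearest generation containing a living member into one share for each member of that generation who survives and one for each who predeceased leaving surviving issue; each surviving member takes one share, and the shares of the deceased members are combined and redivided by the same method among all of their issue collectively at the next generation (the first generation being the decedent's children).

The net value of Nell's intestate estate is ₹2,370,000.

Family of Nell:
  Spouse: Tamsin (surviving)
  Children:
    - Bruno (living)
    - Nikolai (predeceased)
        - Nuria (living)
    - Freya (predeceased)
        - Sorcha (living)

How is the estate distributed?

Tamsin: ₹570,000; Bruno: ₹600,000; Nuria: ₹600,000; Sorcha: ₹600,000

Tamsin first takes ₹120,000, leaving a balance of ₹2,250,000. Tamsin then takes one-fifth of the balance (₹450,000), for a total of ₹570,000. The remaining ₹1,800,000 passes to the descendants.
The descendants' portion (₹1,800,000) is divided at the children's generation into 3 shares of ₹600,000. Bruno takes ₹600,000. The 2 shares of the deceased (Nikolai and Freya) are combined into a pool of ₹1,200,000.
That pool (₹1,200,000) is divided at the grandchildren's generation equally among Nuria and Sorcha: ₹600,000 each.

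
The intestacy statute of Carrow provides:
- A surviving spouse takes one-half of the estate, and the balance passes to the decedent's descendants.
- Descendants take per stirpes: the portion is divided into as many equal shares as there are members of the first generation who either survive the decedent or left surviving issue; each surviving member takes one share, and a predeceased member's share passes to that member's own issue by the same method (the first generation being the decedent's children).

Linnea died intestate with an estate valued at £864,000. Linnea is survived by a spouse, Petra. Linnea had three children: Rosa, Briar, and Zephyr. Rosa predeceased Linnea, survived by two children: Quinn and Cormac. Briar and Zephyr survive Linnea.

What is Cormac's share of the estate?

Cormac receives £72,000.

Petra takes one-half of £864,000 = £432,000. The remaining £432,000 passes to the descendants.
The descendants' portion (£432,000) is divided into 3 shares of £144,000: Briar and Zephyr each take £144,000; Rosa's £144,000 share passes to Rosa's issue.
Rosa's share (£144,000) is divided into 2 shares of £72,000: Quinn and Cormac each take £72,000.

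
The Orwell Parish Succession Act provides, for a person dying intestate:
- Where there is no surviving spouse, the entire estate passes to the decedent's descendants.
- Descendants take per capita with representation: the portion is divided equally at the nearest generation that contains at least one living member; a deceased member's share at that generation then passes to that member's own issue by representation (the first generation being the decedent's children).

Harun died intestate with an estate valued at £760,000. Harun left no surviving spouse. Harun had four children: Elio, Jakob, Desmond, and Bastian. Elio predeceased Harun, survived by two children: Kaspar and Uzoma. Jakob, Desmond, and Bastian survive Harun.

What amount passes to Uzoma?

The entire £760,000 passes to the descendants.
That amount (£760,000) is divided into 4 shares of £190,000: Jakob, Desmond, and Bastian each take £190,000; Elio's £190,000 share passes to Elio's issue.
Elio's share (£190,000) is divided into 2 shares of £95,000: Kaspar and Uzoma each take £95,000.

Uzoma receives £95,000.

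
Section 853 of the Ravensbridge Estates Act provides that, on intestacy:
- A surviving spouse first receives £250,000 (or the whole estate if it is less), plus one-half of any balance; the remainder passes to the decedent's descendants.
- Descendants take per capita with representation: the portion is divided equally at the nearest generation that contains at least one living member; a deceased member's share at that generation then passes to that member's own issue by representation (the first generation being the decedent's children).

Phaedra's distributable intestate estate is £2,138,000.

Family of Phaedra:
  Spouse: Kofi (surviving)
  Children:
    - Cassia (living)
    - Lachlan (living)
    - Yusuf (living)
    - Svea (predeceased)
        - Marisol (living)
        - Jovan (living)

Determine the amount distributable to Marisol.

Kofi first takes £250,000, leaving a balance of £1,888,000. Kofi then takes one-half of the balance (£944,000), for a total of £1,194,000. The remaining £944,000 passes to the descendants.
The descendants' portion (£944,000) is divided into 4 shares of £236,000: Cassia, Lachlan, and Yusuf each take £236,000; Svea's £236,000 share passes to Svea's issue.
Svea's share (£236,000) is divided into 2 shares of £118,000: Marisol and Jovan each take £118,000.

Marisol receives £118,000.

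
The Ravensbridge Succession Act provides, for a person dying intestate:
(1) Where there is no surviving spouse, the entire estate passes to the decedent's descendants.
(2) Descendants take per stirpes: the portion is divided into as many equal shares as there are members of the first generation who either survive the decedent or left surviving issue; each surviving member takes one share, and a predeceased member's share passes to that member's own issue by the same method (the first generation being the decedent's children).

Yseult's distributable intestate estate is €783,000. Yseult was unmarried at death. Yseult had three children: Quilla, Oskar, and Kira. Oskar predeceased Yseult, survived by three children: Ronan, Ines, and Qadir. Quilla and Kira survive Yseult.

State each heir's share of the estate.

The entire €783,000 passes to the descendants.
That amount (€783,000) is divided into 3 shares of €261,000: Quilla and Kira each take €261,000; Oskar's €261,000 share passes to Oskar's issue.
Oskar's share (€261,000) is divided into 3 shares of €87,000: Ronan, Ines, and Qadir each take €87,000.

Quilla: €261,000; Ronan: €87,000; Ines: €87,000; Qadir: €87,000; Kira: €261,000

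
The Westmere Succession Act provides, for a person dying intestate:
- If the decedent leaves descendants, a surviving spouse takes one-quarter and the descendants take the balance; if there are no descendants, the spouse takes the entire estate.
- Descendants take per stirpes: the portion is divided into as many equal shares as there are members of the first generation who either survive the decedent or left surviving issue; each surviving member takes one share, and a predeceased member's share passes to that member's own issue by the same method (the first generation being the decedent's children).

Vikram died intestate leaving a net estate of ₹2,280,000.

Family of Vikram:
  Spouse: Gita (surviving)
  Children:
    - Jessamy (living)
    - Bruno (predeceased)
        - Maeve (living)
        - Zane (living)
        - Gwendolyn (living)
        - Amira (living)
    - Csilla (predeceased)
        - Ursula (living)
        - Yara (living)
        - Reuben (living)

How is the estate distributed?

Gita takes one-quarter of ₹2,280,000 = ₹570,000. The remaining ₹1,710,000 passes to the descendants.
The descendants' portion (₹1,710,000) is divided into 3 shares of ₹570,000: Jessamy takes ₹570,000; Bruno's ₹570,000 share passes to Bruno's issue; Csilla's ₹570,000 share passes to Csilla's issue.
Bruno's share (₹570,000) is divided into 4 shares of ₹142,500: Maeve, Zane, Gwendolyn, and Amira each take ₹142,500.
Csilla's share (₹570,000) is divided into 3 shares of ₹190,000: Ursula, Yara, and Reuben each take ₹190,000.

Gita: ₹570,000; Jessamy: ₹570,000; Maeve: ₹142,500; Zane: ₹142,500; Gwendolyn: ₹142,500; Amira: ₹142,500; Ursula: ₹190,000; Yara: ₹190,000; Reuben: ₹190,000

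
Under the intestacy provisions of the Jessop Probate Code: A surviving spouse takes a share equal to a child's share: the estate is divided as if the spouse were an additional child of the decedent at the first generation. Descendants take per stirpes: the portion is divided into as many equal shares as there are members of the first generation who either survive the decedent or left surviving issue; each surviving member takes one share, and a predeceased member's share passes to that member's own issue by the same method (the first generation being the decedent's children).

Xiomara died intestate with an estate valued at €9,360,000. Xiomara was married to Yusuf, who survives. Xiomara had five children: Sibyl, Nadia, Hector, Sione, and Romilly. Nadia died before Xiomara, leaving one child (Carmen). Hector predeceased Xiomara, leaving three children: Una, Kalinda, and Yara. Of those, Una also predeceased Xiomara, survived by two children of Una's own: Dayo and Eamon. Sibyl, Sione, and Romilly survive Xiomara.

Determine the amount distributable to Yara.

Yara receives €520,000.

The spouse counts as an additional share at the children's level, so there are 6 primary shares of €1,560,000. Yusuf takes one such share (€1,560,000).
The children's combined portion (€7,800,000) is divided into 5 shares of €1,560,000: Sibyl, Sione, and Romilly each take €1,560,000; Nadia's €1,560,000 share passes to Nadia's issue; Hector's €1,560,000 share passes to Hector's issue.
Nadia's share (€1,560,000) passes entirely to Carmen.
Hector's share (€1,560,000) is divided into 3 shares of €520,000: Kalinda and Yara each take €520,000; Una's €520,000 share passes to Una's issue.
Una's share (€520,000) is divided into 2 shares of €260,000: Dayo and Eamon each take €260,000.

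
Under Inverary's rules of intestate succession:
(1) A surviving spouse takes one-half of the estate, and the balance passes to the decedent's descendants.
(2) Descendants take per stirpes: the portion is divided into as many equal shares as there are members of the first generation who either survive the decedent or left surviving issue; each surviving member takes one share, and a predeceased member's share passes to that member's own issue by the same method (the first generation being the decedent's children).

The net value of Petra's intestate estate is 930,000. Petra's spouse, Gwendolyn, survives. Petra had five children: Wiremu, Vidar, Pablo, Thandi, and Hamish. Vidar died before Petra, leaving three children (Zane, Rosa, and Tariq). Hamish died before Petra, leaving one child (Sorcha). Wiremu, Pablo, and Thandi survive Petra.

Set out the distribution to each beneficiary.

Gwendolyn: 465,000; Wiremu: 93,000; Zane: 31,000; Rosa: 31,000; Tariq: 31,000; Pablo: 93,000; Thandi: 93,000; Sorcha: 93,000

Gwendolyn takes one-half of 930,000 = 465,000. The remaining 465,000 passes to the descendants.
The descendants' portion (465,000) is divided into 5 shares of 93,000: Wiremu, Pablo, and Thandi each take 93,000; Vidar's 93,000 share passes to Vidar's issue; Hamish's 93,000 share passes to Hamish's issue.
Vidar's share (93,000) is divided into 3 shares of 31,000: Zane, Rosa, and Tariq each take 31,000.
Hamish's share (93,000) passes entirely to Sorcha.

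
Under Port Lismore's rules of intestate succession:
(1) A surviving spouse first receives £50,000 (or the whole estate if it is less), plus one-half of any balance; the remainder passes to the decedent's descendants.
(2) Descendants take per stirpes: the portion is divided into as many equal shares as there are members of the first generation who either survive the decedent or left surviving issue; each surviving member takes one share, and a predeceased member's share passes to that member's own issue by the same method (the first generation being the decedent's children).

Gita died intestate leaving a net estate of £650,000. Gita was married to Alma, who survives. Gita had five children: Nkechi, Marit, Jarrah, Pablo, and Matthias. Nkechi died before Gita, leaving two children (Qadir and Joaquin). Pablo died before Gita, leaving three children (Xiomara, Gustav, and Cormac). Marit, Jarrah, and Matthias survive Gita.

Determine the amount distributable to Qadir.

Qadir receives £30,000.

Alma first takes £50,000, leaving a balance of £600,000. Alma then takes one-half of the balance (£300,000), for a total of £350,000. The remaining £300,000 passes to the descendants.
The descendants' portion (£300,000) is divided into 5 shares of £60,000: Marit, Jarrah, and Matthias each take £60,000; Nkechi's £60,000 share passes to Nkechi's issue; Pablo's £60,000 share passes to Pablo's issue.
Nkechi's share (£60,000) is divided into 2 shares of £30,000: Qadir and Joaquin each take £30,000.
Pablo's share (£60,000) is divided into 3 shares of £20,000: Xiomara, Gustav, and Cormac each take £20,000.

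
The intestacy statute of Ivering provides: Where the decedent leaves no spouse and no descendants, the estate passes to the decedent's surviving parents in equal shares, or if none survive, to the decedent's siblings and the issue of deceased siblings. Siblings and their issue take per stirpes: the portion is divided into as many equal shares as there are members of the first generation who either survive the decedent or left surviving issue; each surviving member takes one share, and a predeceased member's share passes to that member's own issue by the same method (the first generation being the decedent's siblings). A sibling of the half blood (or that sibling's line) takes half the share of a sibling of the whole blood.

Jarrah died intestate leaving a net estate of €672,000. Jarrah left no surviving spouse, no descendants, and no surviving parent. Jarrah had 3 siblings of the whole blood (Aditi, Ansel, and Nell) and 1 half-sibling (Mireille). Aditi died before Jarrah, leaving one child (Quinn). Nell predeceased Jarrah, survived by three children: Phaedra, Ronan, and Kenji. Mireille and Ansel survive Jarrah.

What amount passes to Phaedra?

The entire €672,000 passes to the siblings and their issue.
Counting each half-blood sibling's line as half a unit, there are 7/2 units in €672,000, so one unit is €192,000. Whole-blood lines (Aditi, Ansel, and Nell) take €192,000 each; half-blood lines (Mireille) take €96,000 each.
Aditi's share (€192,000) passes entirely to Quinn.
Nell's share (€192,000) is divided into 3 shares of €64,000: Phaedra, Ronan, and Kenji each take €64,000.

Phaedra receives €64,000.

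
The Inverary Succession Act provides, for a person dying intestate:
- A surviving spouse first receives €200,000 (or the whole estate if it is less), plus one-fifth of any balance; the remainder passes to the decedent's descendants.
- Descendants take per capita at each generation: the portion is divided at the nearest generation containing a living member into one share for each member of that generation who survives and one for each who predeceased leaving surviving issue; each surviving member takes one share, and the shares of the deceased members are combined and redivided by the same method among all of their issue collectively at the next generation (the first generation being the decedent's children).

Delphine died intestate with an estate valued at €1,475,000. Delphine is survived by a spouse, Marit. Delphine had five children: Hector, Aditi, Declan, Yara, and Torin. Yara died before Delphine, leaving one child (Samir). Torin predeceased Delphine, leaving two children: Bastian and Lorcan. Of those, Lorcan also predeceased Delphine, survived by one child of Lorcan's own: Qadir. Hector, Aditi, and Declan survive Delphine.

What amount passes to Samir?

Marit first takes €200,000, leaving a balance of €1,275,000. Marit then takes one-fifth of the balance (€255,000), for a total of €455,000. The remaining €1,020,000 passes to the descendants.
The descendants' portion (€1,020,000) is divided at the children's generation into 5 shares of €204,000. Hector, Aditi, and Declan each take €204,000. The 2 shares of the deceased (Yara and Torin) are combined into a pool of €408,000.
That pool (€408,000) is divided at the grandchildren's generation into 3 shares of €136,000. Samir and Bastian each take €136,000. The remaining share for the deceased Lorcan (€136,000) is carried to the next generation.
That pool (€136,000) passes entirely to Qadir, the sole taker at the great-grandchildren's generation.

Samir receives €136,000.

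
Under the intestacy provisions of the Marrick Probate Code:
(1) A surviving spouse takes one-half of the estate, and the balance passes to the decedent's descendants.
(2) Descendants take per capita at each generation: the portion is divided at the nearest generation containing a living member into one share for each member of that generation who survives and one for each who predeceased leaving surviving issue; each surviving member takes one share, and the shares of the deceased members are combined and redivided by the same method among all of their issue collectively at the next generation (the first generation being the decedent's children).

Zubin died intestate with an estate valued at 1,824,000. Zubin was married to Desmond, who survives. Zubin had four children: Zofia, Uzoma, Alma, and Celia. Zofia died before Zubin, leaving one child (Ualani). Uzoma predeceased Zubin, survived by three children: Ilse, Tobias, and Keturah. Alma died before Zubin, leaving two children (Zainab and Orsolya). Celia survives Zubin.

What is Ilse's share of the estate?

Ilse receives 114,000.

Desmond takes one-half of 1,824,000 = 912,000. The remaining 912,000 passes to the descendants.
The descendants' portion (912,000) is divided at the children's generation into 4 shares of 228,000. Celia takes 228,000. The 3 shares of the deceased (Zofia, Uzoma, and Alma) are combined into a pool of 684,000.
That pool (684,000) is divided at the grandchildren's generation equally among Ualani, Ilse, Tobias, Keturah, Zainab, and Orsolya: 114,000 each.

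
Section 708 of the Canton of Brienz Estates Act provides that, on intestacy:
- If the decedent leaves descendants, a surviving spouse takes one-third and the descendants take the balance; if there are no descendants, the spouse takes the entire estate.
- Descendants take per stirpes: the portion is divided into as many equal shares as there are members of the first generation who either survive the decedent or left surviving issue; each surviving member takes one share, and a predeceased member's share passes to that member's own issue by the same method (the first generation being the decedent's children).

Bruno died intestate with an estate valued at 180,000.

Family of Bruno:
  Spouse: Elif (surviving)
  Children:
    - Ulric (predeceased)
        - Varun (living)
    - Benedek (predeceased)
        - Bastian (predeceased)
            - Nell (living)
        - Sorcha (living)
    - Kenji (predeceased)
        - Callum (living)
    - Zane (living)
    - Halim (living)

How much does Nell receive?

Elif takes one-third of 180,000 = 60,000. The remaining 120,000 passes to the descendants.
The descendants' portion (120,000) is divided into 5 shares of 24,000: Zane and Halim each take 24,000; Ulric's 24,000 share passes to Ulric's issue; Benedek's 24,000 share passes to Benedek's issue; Kenji's 24,000 share passes to Kenji's issue.
Ulric's share (24,000) passes entirely to Varun.
Benedek's share (24,000) is divided into 2 shares of 12,000: Sorcha takes 12,000; Bastian's 12,000 share passes to Bastian's issue.
Bastian's share (12,000) passes entirely to Nell.
Kenji's share (24,000) passes entirely to Callum.

Nell receives 12,000.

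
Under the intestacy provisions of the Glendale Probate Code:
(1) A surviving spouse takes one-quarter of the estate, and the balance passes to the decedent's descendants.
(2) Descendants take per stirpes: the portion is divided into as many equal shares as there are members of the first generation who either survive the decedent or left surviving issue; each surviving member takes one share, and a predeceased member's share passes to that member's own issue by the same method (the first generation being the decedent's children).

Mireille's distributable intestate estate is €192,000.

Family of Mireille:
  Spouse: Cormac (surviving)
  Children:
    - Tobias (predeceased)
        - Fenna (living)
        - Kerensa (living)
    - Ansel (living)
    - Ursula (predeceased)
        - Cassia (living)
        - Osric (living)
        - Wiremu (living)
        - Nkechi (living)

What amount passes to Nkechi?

Cormac takes one-quarter of €192,000 = €48,000. The remaining €144,000 passes to the descendants.
The descendants' portion (€144,000) is divided into 3 shares of €48,000: Ansel takes €48,000; Tobias's €48,000 share passes to Tobias's issue; Ursula's €48,000 share passes to Ursula's issue.
Tobias's share (€48,000) is divided into 2 shares of €24,000: Fenna and Kerensa each take €24,000.
Ursula's share (€48,000) is divided into 4 shares of €12,000: Cassia, Osric, Wiremu, and Nkechi each take €12,000.

Nkechi receives €12,000.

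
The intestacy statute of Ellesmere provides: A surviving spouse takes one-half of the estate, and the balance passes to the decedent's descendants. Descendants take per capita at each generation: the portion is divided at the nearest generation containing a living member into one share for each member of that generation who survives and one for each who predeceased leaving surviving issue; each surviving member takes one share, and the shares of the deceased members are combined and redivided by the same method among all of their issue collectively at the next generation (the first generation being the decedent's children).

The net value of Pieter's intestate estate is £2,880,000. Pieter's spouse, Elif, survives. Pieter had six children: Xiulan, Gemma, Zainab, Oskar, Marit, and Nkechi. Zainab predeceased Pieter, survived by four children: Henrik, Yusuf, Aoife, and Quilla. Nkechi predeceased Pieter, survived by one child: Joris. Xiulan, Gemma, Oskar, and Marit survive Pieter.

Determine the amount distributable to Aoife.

Elif takes one-half of £2,880,000 = £1,440,000. The remaining £1,440,000 passes to the descendants.
The descendants' portion (£1,440,000) is divided at the children's generation into 6 shares of £240,000. Xiulan, Gemma, Oskar, and Marit each take £240,000. The 2 shares of the deceased (Zainab and Nkechi) are combined into a pool of £480,000.
That pool (£480,000) is divided at the grandchildren's generation equally among Henrik, Yusuf, Aoife, Quilla, and Joris: £96,000 each.

Aoife receives £96,000.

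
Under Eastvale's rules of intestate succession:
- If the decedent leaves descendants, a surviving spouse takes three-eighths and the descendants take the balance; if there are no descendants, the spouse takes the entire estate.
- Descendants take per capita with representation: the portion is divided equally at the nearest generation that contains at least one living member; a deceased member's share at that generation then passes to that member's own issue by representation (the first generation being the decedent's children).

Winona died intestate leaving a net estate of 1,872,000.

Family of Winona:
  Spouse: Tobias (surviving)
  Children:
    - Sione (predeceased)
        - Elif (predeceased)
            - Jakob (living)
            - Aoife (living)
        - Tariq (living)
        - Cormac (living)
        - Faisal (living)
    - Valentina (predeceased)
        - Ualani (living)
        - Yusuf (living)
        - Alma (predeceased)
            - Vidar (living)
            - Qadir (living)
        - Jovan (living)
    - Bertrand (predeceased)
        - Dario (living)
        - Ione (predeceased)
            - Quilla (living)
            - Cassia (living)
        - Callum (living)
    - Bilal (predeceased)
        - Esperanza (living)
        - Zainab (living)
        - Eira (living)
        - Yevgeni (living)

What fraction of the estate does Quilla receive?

Quilla receives 1/48 of the estate.

Tobias takes three-eighths of 1,872,000 = 702,000. The remaining 1,170,000 passes to the descendants.
No child survives, so the initial division is made at the grandchildren's generation.
The descendants' portion (1,170,000) is divided into 15 shares of 78,000: Tariq, Cormac, Faisal, Ualani, Yusuf, Jovan, Dario, Callum, Esperanza, Zainab, Eira, and Yevgeni each take 78,000; Elif's 78,000 share passes to Elif's issue; Alma's 78,000 share passes to Alma's issue; Ione's 78,000 share passes to Ione's issue.
Elif's share (78,000) is divided into 2 shares of 39,000: Jakob and Aoife each take 39,000.
Alma's share (78,000) is divided into 2 shares of 39,000: Vidar and Qadir each take 39,000.
Ione's share (78,000) is divided into 2 shares of 39,000: Quilla and Cassia each take 39,000.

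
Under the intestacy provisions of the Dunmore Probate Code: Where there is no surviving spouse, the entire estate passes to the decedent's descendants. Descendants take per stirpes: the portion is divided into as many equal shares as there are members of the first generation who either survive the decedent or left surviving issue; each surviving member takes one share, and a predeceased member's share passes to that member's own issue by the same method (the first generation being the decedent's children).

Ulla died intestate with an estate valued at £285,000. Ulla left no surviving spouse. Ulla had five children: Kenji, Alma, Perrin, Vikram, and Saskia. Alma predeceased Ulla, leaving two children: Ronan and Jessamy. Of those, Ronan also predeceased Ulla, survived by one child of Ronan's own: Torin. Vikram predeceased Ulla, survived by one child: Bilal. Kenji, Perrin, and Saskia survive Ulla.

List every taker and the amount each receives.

Kenji: £57,000; Torin: £28,500; Jessamy: £28,500; Perrin: £57,000; Bilal: £57,000; Saskia: £57,000

The entire £285,000 passes to the descendants.
That amount (£285,000) is divided into 5 shares of £57,000: Kenji, Perrin, and Saskia each take £57,000; Alma's £57,000 share passes to Alma's issue; Vikram's £57,000 share passes to Vikram's issue.
Alma's share (£57,000) is divided into 2 shares of £28,500: Jessamy takes £28,500; Ronan's £28,500 share passes to Ronan's issue.
Ronan's share (£28,500) passes entirely to Torin.
Vikram's share (£57,000) passes entirely to Bilal.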